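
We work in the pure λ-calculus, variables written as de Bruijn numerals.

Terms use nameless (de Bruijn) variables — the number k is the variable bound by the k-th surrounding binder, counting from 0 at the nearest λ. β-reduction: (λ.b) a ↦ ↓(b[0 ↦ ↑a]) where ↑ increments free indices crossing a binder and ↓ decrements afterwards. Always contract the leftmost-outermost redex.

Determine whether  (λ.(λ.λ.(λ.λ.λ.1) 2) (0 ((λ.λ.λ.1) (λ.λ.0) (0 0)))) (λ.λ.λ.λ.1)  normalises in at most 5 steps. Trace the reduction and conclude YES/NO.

  start: (λ.(λ.λ.(λ.λ.λ.1) 2) (0 ((λ.λ.λ.1) (λ.λ.0) (0 0)))) (λ.λ.λ.λ.1)
  [1] (λ.λ.(λ.λ.λ.1) (λ.λ.λ.λ.1)) ((λ.λ.λ.λ.1) ((λ.λ.λ.1) (λ.λ.0) ((λ.λ.λ.λ.1) (λ.λ.λ.λ.1))))
  [2] λ.(λ.λ.λ.1) (λ.λ.λ.λ.1)
  [3] λ.λ.λ.1

Answer: YES — reaches normal form λ.λ.λ.1 in 3 ≤ 5 steps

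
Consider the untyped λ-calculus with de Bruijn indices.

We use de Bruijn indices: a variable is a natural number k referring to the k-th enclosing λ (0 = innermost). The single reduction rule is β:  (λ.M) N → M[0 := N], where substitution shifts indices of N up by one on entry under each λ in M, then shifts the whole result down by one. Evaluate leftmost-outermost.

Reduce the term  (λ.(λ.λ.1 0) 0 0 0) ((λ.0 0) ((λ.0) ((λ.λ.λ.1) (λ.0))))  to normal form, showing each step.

Answer: normal form = λ.λ.λ.λ.1  (in 17 steps)

Derivation:
  start: (λ.(λ.λ.1 0) 0 0 0) ((λ.0 0) ((λ.0) ((λ.λ.λ.1) (λ.0))))
  [1] (λ.λ.1 0) ((λ.0 0) ((λ.0) ((λ.λ.λ.1) (λ.0)))) ((λ.0 0) ((λ.0) ((λ.λ.λ.1) (λ.0)))) ((λ.0 0) ((λ.0) ((λ.λ.λ.1) (λ.0))))
  [2] (λ.(λ.0 0) ((λ.0) ((λ.λ.λ.1) (λ.0))) 0) ((λ.0 0) ((λ.0) ((λ.λ.λ.1) (λ.0)))) ((λ.0 0) ((λ.0) ((λ.λ.λ.1) (λ.0))))
  [3] (λ.0 0) ((λ.0) ((λ.λ.λ.1) (λ.0))) ((λ.0 0) ((λ.0) ((λ.λ.λ.1) (λ.0)))) ((λ.0 0) ((λ.0) ((λ.λ.λ.1) (λ.0))))
  [4] (λ.0) ((λ.λ.λ.1) (λ.0)) ((λ.0) ((λ.λ.λ.1) (λ.0))) ((λ.0 0) ((λ.0) ((λ.λ.λ.1) (λ.0)))) ((λ.0 0) ((λ.0) ((λ.λ.λ.1) (λ.0))))
  [5] (λ.λ.λ.1) (λ.0) ((λ.0) ((λ.λ.λ.1) (λ.0))) ((λ.0 0) ((λ.0) ((λ.λ.λ.1) (λ.0)))) ((λ.0 0) ((λ.0) ((λ.λ.λ.1) (λ.0))))
  [6] (λ.λ.1) ((λ.0) ((λ.λ.λ.1) (λ.0))) ((λ.0 0) ((λ.0) ((λ.λ.λ.1) (λ.0)))) ((λ.0 0) ((λ.0) ((λ.λ.λ.1) (λ.0))))
  [7] (λ.(λ.0) ((λ.λ.λ.1) (λ.0))) ((λ.0 0) ((λ.0) ((λ.λ.λ.1) (λ.0)))) ((λ.0 0) ((λ.0) ((λ.λ.λ.1) (λ.0))))
  [8] (λ.0) ((λ.λ.λ.1) (λ.0)) ((λ.0 0) ((λ.0) ((λ.λ.λ.1) (λ.0))))
  [9] (λ.λ.λ.1) (λ.0) ((λ.0 0) ((λ.0) ((λ.λ.λ.1) (λ.0))))
  [10] (λ.λ.1) ((λ.0 0) ((λ.0) ((λ.λ.λ.1) (λ.0))))
  [11] λ.(λ.0 0) ((λ.0) ((λ.λ.λ.1) (λ.0)))
  [12] λ.(λ.0) ((λ.λ.λ.1) (λ.0)) ((λ.0) ((λ.λ.λ.1) (λ.0)))
  [13] λ.(λ.λ.λ.1) (λ.0) ((λ.0) ((λ.λ.λ.1) (λ.0)))
  [14] λ.(λ.λ.1) ((λ.0) ((λ.λ.λ.1) (λ.0)))
  [15] λ.λ.(λ.0) ((λ.λ.λ.1) (λ.0))
  [16] λ.λ.(λ.λ.λ.1) (λ.0)
  [17] λ.λ.λ.λ.1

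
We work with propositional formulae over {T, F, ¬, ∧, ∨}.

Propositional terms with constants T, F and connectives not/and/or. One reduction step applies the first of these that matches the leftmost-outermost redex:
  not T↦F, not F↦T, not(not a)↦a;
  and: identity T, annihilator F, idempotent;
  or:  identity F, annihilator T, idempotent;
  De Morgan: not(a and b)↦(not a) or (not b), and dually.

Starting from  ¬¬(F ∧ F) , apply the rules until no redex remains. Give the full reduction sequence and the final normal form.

Answer: normal form = F  (in 2 steps)

Derivation:
  start: ¬¬(F ∧ F)
  [1] F ∧ F
  [2] F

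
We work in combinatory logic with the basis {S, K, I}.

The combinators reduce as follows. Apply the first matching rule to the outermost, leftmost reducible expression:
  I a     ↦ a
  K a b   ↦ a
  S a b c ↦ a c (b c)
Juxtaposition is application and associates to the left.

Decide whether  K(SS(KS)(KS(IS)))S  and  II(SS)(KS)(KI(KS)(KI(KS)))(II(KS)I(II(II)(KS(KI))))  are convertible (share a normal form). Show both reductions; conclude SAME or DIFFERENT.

Term A:
  start: K(SS(KS)(KS(IS)))S
  →1  SS(KS)(KS(IS))
  →2  S(KS(IS))(KS(KS(IS)))
  →3  SS(KS(KS(IS)))
  →4  SSS

Term B:
  start: II(SS)(KS)(KI(KS)(KI(KS)))(II(KS)I(II(II)(KS(KI))))
  →1  I(SS)(KS)(KI(KS)(KI(KS)))(II(KS)I(II(II)(KS(KI))))
  →2  SS(KS)(KI(KS)(KI(KS)))(II(KS)I(II(II)(KS(KI))))
  →3  S(KI(KS)(KI(KS)))(KS(KI(KS)(KI(KS))))(II(KS)I(II(II)(KS(KI))))
  →4  KI(KS)(KI(KS))(II(KS)I(II(II)(KS(KI))))(KS(KI(KS)(KI(KS)))(II(KS)I(II(II)(KS(KI)))))
  →5  I(KI(KS))(II(KS)I(II(II)(KS(KI))))(KS(KI(KS)(KI(KS)))(II(KS)I(II(II)(KS(KI)))))
  →6  KI(KS)(II(KS)I(II(II)(KS(KI))))(KS(KI(KS)(KI(KS)))(II(KS)I(II(II)(KS(KI)))))
  →7  I(II(KS)I(II(II)(KS(KI))))(KS(KI(KS)(KI(KS)))(II(KS)I(II(II)(KS(KI)))))
  →8  II(KS)I(II(II)(KS(KI)))(KS(KI(KS)(KI(KS)))(II(KS)I(II(II)(KS(KI)))))
  →9  I(KS)I(II(II)(KS(KI)))(KS(KI(KS)(KI(KS)))(II(KS)I(II(II)(KS(KI)))))
  →10  KSI(II(II)(KS(KI)))(KS(KI(KS)(KI(KS)))(II(KS)I(II(II)(KS(KI)))))
  →11  S(II(II)(KS(KI)))(KS(KI(KS)(KI(KS)))(II(KS)I(II(II)(KS(KI)))))
  →12  S(I(II)(KS(KI)))(KS(KI(KS)(KI(KS)))(II(KS)I(II(II)(KS(KI)))))
  →13  S(II(KS(KI)))(KS(KI(KS)(KI(KS)))(II(KS)I(II(II)(KS(KI)))))
  →14  S(I(KS(KI)))(KS(KI(KS)(KI(KS)))(II(KS)I(II(II)(KS(KI)))))
  →15  S(KS(KI))(KS(KI(KS)(KI(KS)))(II(KS)I(II(II)(KS(KI)))))
  →16  SS(KS(KI(KS)(KI(KS)))(II(KS)I(II(II)(KS(KI)))))
  →17  SS(S(II(KS)I(II(II)(KS(KI)))))
  →18  SS(S(I(KS)I(II(II)(KS(KI)))))
  →19  SS(S(KSI(II(II)(KS(KI)))))
  →20  SS(S(S(II(II)(KS(KI)))))
  →21  SS(S(S(I(II)(KS(KI)))))
  →22  SS(S(S(II(KS(KI)))))
  →23  SS(S(S(I(KS(KI)))))
  →24  SS(S(S(KS(KI))))
  →25  SS(S(SS))

Answer: DIFFERENT — A ⇓ SSS, B ⇓ SS(S(SS))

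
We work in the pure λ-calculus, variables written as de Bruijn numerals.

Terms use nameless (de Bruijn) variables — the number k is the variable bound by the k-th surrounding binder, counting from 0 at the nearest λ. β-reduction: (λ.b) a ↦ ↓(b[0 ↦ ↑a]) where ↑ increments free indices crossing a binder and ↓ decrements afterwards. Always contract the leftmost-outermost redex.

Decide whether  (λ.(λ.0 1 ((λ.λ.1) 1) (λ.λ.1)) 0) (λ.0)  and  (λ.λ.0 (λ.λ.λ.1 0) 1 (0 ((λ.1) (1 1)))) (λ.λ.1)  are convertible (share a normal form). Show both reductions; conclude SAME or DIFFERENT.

Term A:
  start: (λ.(λ.0 1 ((λ.λ.1) 1) (λ.λ.1)) 0) (λ.0)
  step 1: (λ.0 (λ.0) ((λ.λ.1) (λ.0)) (λ.λ.1)) (λ.0)
  step 2: (λ.0) (λ.0) ((λ.λ.1) (λ.0)) (λ.λ.1)
  step 3: (λ.0) ((λ.λ.1) (λ.0)) (λ.λ.1)
  step 4: (λ.λ.1) (λ.0) (λ.λ.1)
  step 5: (λ.λ.0) (λ.λ.1)
  step 6: λ.0

Term B:
  start: (λ.λ.0 (λ.λ.λ.1 0) 1 (0 ((λ.1) (1 1)))) (λ.λ.1)
  step 1: λ.0 (λ.λ.λ.1 0) (λ.λ.1) (0 ((λ.1) ((λ.λ.1) (λ.λ.1))))
  step 2: λ.0 (λ.λ.λ.1 0) (λ.λ.1) (0 0)

Answer: DIFFERENT — A ⇓ λ.0, B ⇓ λ.0 (λ.λ.λ.1 0) (λ.λ.1) (0 0)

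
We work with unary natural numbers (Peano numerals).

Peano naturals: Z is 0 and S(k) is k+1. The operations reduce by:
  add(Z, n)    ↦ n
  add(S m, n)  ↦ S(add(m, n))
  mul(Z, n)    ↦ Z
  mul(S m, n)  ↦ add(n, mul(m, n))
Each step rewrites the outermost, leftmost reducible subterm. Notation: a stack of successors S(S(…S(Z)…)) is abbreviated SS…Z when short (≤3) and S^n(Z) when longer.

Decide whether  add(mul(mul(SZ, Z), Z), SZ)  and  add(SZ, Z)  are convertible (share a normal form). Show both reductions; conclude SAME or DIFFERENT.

Answer: SAME — A ⇓ SZ, B ⇓ SZ

Derivation:
Term A:
  start: add(mul(mul(SZ, Z), Z), SZ)
  step 1: add(mul(add(Z, mul(Z, Z)), Z), SZ)
  step 2: add(mul(mul(Z, Z), Z), SZ)
  step 3: add(mul(Z, Z), SZ)
  step 4: add(Z, SZ)
  step 5: SZ

Term B:
  start: add(SZ, Z)
  step 1: S(add(Z, Z))
  step 2: SZ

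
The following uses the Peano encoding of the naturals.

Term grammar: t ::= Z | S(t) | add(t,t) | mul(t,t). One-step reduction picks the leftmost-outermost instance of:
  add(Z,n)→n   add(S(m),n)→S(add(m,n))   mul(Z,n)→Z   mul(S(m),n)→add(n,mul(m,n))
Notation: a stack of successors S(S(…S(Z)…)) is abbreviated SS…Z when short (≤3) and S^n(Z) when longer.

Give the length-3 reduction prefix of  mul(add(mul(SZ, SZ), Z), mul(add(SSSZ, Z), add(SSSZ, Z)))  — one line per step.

  start: mul(add(mul(SZ, SZ), Z), mul(add(SSSZ, Z), add(SSSZ, Z)))
  step 1: mul(add(add(SZ, mul(Z, SZ)), Z), mul(add(SSSZ, Z), add(SSSZ, Z)))
  step 2: mul(add(S(add(Z, mul(Z, SZ))), Z), mul(add(SSSZ, Z), add(SSSZ, Z)))
  step 3: mul(S(add(add(Z, mul(Z, SZ)), Z)), mul(add(SSSZ, Z), add(SSSZ, Z)))

Answer: after 3 steps: mul(S(add(add(Z, mul(Z, SZ)), Z)), mul(add(SSSZ, Z), add(SSSZ, Z)))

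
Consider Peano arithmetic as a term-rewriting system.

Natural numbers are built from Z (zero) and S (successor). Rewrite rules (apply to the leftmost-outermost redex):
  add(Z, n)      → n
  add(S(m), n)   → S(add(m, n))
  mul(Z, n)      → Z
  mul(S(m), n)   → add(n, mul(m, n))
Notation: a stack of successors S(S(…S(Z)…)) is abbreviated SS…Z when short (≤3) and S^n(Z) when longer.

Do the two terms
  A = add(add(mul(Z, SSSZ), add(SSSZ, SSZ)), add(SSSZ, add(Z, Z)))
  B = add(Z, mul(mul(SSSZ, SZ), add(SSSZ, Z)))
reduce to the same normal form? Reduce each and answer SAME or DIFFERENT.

Term A:
  start: add(add(mul(Z, SSSZ), add(SSSZ, SSZ)), add(SSSZ, add(Z, Z)))
  →1  add(add(Z, add(SSSZ, SSZ)), add(SSSZ, add(Z, Z)))
  →2  add(add(SSSZ, SSZ), add(SSSZ, add(Z, Z)))
  →3  add(S(add(SSZ, SSZ)), add(SSSZ, add(Z, Z)))
  →4  S(add(add(SSZ, SSZ), add(SSSZ, add(Z, Z))))
  →5  S(add(S(add(SZ, SSZ)), add(SSSZ, add(Z, Z))))
  →6  S(S(add(add(SZ, SSZ), add(SSSZ, add(Z, Z)))))
  →7  S(S(add(S(add(Z, SSZ)), add(SSSZ, add(Z, Z)))))
  →8  S(S(S(add(add(Z, SSZ), add(SSSZ, add(Z, Z))))))
  →9  S(S(S(add(SSZ, add(SSSZ, add(Z, Z))))))
  →10  S(S(S(S(add(SZ, add(SSSZ, add(Z, Z)))))))
  →11  S(S(S(S(S(add(Z, add(SSSZ, add(Z, Z))))))))
  →12  S(S(S(S(S(add(SSSZ, add(Z, Z)))))))
  →13  S(S(S(S(S(S(add(SSZ, add(Z, Z))))))))
  →14  S(S(S(S(S(S(S(add(SZ, add(Z, Z)))))))))
  →15  S(S(S(S(S(S(S(S(add(Z, add(Z, Z))))))))))
  →16  S(S(S(S(S(S(S(S(add(Z, Z)))))))))
  →17  S^8(Z)

Term B:
  start: add(Z, mul(mul(SSSZ, SZ), add(SSSZ, Z)))
  →1  mul(mul(SSSZ, SZ), add(SSSZ, Z))
  →2  mul(add(SZ, mul(SSZ, SZ)), add(SSSZ, Z))
  →3  mul(S(add(Z, mul(SSZ, SZ))), add(SSSZ, Z))
  →4  add(add(SSSZ, Z), mul(add(Z, mul(SSZ, SZ)), add(SSSZ, Z)))
  →5  add(S(add(SSZ, Z)), mul(add(Z, mul(SSZ, SZ)), add(SSSZ, Z)))
  →6  S(add(add(SSZ, Z), mul(add(Z, mul(SSZ, SZ)), add(SSSZ, Z))))
  →7  S(add(S(add(SZ, Z)), mul(add(Z, mul(SSZ, SZ)), add(SSSZ, Z))))
  →8  S(S(add(add(SZ, Z), mul(add(Z, mul(SSZ, SZ)), add(SSSZ, Z)))))
  →9  S(S(add(S(add(Z, Z)), mul(add(Z, mul(SSZ, SZ)), add(SSSZ, Z)))))
  →10  S(S(S(add(add(Z, Z), mul(add(Z, mul(SSZ, SZ)), add(SSSZ, Z))))))
  →11  S(S(S(add(Z, mul(add(Z, mul(SSZ, SZ)), add(SSSZ, Z))))))
  →12  S(S(S(mul(add(Z, mul(SSZ, SZ)), add(SSSZ, Z)))))
  →13  S(S(S(mul(mul(SSZ, SZ), add(SSSZ, Z)))))
  →14  S(S(S(mul(add(SZ, mul(SZ, SZ)), add(SSSZ, Z)))))
  →15  S(S(S(mul(S(add(Z, mul(SZ, SZ))), add(SSSZ, Z)))))
  →16  S(S(S(add(add(SSSZ, Z), mul(add(Z, mul(SZ, SZ)), add(SSSZ, Z))))))
  →17  S(S(S(add(S(add(SSZ, Z)), mul(add(Z, mul(SZ, SZ)), add(SSSZ, Z))))))
  →18  S(S(S(S(add(add(SSZ, Z), mul(add(Z, mul(SZ, SZ)), add(SSSZ, Z)))))))
  →19  S(S(S(S(add(S(add(SZ, Z)), mul(add(Z, mul(SZ, SZ)), add(SSSZ, Z)))))))
  →20  S(S(S(S(S(add(add(SZ, Z), mul(add(Z, mul(SZ, SZ)), add(SSSZ, Z))))))))
  →21  S(S(S(S(S(add(S(add(Z, Z)), mul(add(Z, mul(SZ, SZ)), add(SSSZ, Z))))))))
  →22  S(S(S(S(S(S(add(add(Z, Z), mul(add(Z, mul(SZ, SZ)), add(SSSZ, Z)))))))))
  →23  S(S(S(S(S(S(add(Z, mul(add(Z, mul(SZ, SZ)), add(SSSZ, Z)))))))))
  →24  S(S(S(S(S(S(mul(add(Z, mul(SZ, SZ)), add(SSSZ, Z))))))))
  →25  S(S(S(S(S(S(mul(mul(SZ, SZ), add(SSSZ, Z))))))))
  →26  S(S(S(S(S(S(mul(add(SZ, mul(Z, SZ)), add(SSSZ, Z))))))))
  →27  S(S(S(S(S(S(mul(S(add(Z, mul(Z, SZ))), add(SSSZ, Z))))))))
  →28  S(S(S(S(S(S(add(add(SSSZ, Z), mul(add(Z, mul(Z, SZ)), add(SSSZ, Z)))))))))
  →29  S(S(S(S(S(S(add(S(add(SSZ, Z)), mul(add(Z, mul(Z, SZ)), add(SSSZ, Z)))))))))
  →30  S(S(S(S(S(S(S(add(add(SSZ, Z), mul(add(Z, mul(Z, SZ)), add(SSSZ, Z))))))))))
  →31  S(S(S(S(S(S(S(add(S(add(SZ, Z)), mul(add(Z, mul(Z, SZ)), add(SSSZ, Z))))))))))
  →32  S(S(S(S(S(S(S(S(add(add(SZ, Z), mul(add(Z, mul(Z, SZ)), add(SSSZ, Z)))))))))))
  →33  S(S(S(S(S(S(S(S(add(S(add(Z, Z)), mul(add(Z, mul(Z, SZ)), add(SSSZ, Z)))))))))))
  →34  S(S(S(S(S(S(S(S(S(add(add(Z, Z), mul(add(Z, mul(Z, SZ)), add(SSSZ, Z))))))))))))
  →35  S(S(S(S(S(S(S(S(S(add(Z, mul(add(Z, mul(Z, SZ)), add(SSSZ, Z))))))))))))
  →36  S(S(S(S(S(S(S(S(S(mul(add(Z, mul(Z, SZ)), add(SSSZ, Z)))))))))))
  →37  S(S(S(S(S(S(S(S(S(mul(mul(Z, SZ), add(SSSZ, Z)))))))))))
  →38  S(S(S(S(S(S(S(S(S(mul(Z, add(SSSZ, Z)))))))))))
  →39  S^9(Z)

Answer: DIFFERENT — A ⇓ S^8(Z), B ⇓ S^9(Z)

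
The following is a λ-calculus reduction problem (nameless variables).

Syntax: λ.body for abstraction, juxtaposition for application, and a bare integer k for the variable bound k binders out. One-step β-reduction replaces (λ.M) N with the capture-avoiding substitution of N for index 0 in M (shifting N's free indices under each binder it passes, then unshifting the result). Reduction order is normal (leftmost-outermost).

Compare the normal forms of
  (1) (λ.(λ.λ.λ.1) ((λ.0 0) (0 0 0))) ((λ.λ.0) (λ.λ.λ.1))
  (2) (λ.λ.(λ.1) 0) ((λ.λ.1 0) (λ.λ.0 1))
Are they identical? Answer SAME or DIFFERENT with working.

Answer: DIFFERENT — A ⇓ λ.λ.1, B ⇓ λ.0

Derivation:
Term A:
  start: (λ.(λ.λ.λ.1) ((λ.0 0) (0 0 0))) ((λ.λ.0) (λ.λ.λ.1))
  [1] (λ.λ.λ.1) ((λ.0 0) ((λ.λ.0) (λ.λ.λ.1) ((λ.λ.0) (λ.λ.λ.1)) ((λ.λ.0) (λ.λ.λ.1))))
  [2] λ.λ.1

Term B:
  start: (λ.λ.(λ.1) 0) ((λ.λ.1 0) (λ.λ.0 1))
  [1] λ.(λ.1) 0
  [2] λ.0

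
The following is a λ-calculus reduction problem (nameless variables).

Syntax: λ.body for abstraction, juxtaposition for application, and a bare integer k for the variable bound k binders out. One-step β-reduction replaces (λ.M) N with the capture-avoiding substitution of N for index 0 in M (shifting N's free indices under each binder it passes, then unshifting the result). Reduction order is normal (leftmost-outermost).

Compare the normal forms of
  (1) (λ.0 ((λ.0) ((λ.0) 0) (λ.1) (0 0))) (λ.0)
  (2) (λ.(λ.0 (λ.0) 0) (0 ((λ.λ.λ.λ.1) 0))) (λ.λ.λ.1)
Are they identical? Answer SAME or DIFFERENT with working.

Term A:
  start: (λ.0 ((λ.0) ((λ.0) 0) (λ.1) (0 0))) (λ.0)
  step 1: (λ.0) ((λ.0) ((λ.0) (λ.0)) (λ.λ.0) ((λ.0) (λ.0)))
  step 2: (λ.0) ((λ.0) (λ.0)) (λ.λ.0) ((λ.0) (λ.0))
  step 3: (λ.0) (λ.0) (λ.λ.0) ((λ.0) (λ.0))
  step 4: (λ.0) (λ.λ.0) ((λ.0) (λ.0))
  step 5: (λ.λ.0) ((λ.0) (λ.0))
  step 6: λ.0

Term B:
  start: (λ.(λ.0 (λ.0) 0) (0 ((λ.λ.λ.λ.1) 0))) (λ.λ.λ.1)
  step 1: (λ.0 (λ.0) 0) ((λ.λ.λ.1) ((λ.λ.λ.λ.1) (λ.λ.λ.1)))
  step 2: (λ.λ.λ.1) ((λ.λ.λ.λ.1) (λ.λ.λ.1)) (λ.0) ((λ.λ.λ.1) ((λ.λ.λ.λ.1) (λ.λ.λ.1)))
  step 3: (λ.λ.1) (λ.0) ((λ.λ.λ.1) ((λ.λ.λ.λ.1) (λ.λ.λ.1)))
  step 4: (λ.λ.0) ((λ.λ.λ.1) ((λ.λ.λ.λ.1) (λ.λ.λ.1)))
  step 5: λ.0

Answer: SAME — A ⇓ λ.0, B ⇓ λ.0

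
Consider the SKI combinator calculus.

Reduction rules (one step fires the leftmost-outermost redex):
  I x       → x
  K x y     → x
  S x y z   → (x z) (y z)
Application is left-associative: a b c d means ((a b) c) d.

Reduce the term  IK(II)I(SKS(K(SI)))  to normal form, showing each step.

Answer: normal form = K(SI)  (in 6 steps)

Derivation:
  start: IK(II)I(SKS(K(SI)))
  step 1: K(II)I(SKS(K(SI)))
  step 2: II(SKS(K(SI)))
  step 3: I(SKS(K(SI)))
  step 4: SKS(K(SI))
  step 5: K(K(SI))(S(K(SI)))
  step 6: K(SI)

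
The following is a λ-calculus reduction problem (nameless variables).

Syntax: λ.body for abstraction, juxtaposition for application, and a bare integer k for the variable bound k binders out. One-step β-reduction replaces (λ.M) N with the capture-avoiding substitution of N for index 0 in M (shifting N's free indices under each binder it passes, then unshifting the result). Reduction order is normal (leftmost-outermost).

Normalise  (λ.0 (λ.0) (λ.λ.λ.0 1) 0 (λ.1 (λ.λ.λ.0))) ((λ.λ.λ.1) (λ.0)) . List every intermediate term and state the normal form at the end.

  start: (λ.0 (λ.0) (λ.λ.λ.0 1) 0 (λ.1 (λ.λ.λ.0))) ((λ.λ.λ.1) (λ.0))
  →1  (λ.λ.λ.1) (λ.0) (λ.0) (λ.λ.λ.0 1) ((λ.λ.λ.1) (λ.0)) (λ.(λ.λ.λ.1) (λ.0) (λ.λ.λ.0))
  →2  (λ.λ.1) (λ.0) (λ.λ.λ.0 1) ((λ.λ.λ.1) (λ.0)) (λ.(λ.λ.λ.1) (λ.0) (λ.λ.λ.0))
  →3  (λ.λ.0) (λ.λ.λ.0 1) ((λ.λ.λ.1) (λ.0)) (λ.(λ.λ.λ.1) (λ.0) (λ.λ.λ.0))
  →4  (λ.0) ((λ.λ.λ.1) (λ.0)) (λ.(λ.λ.λ.1) (λ.0) (λ.λ.λ.0))
  →5  (λ.λ.λ.1) (λ.0) (λ.(λ.λ.λ.1) (λ.0) (λ.λ.λ.0))
  →6  (λ.λ.1) (λ.(λ.λ.λ.1) (λ.0) (λ.λ.λ.0))
  →7  λ.λ.(λ.λ.λ.1) (λ.0) (λ.λ.λ.0)
  →8  λ.λ.(λ.λ.1) (λ.λ.λ.0)
  →9  λ.λ.λ.λ.λ.λ.0

Answer: normal form = λ.λ.λ.λ.λ.λ.0  (in 9 steps)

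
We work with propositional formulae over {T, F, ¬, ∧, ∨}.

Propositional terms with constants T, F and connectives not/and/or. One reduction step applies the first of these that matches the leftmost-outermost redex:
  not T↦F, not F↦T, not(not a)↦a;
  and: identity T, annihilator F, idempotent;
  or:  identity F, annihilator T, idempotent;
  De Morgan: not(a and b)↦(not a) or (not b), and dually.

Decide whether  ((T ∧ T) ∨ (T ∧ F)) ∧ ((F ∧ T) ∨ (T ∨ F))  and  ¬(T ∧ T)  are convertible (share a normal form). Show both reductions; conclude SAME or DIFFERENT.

Answer: DIFFERENT — A ⇓ T, B ⇓ F

Working:
Term A:
  start: ((T ∧ T) ∨ (T ∧ F)) ∧ ((F ∧ T) ∨ (T ∨ F))
  →1  (T ∨ (T ∧ F)) ∧ ((F ∧ T) ∨ (T ∨ F))
  →2  T ∧ ((F ∧ T) ∨ (T ∨ F))
  →3  (F ∧ T) ∨ (T ∨ F)
  →4  F ∨ (T ∨ F)
  →5  T ∨ F
  →6  T

Term B:
  start: ¬(T ∧ T)
  →1  ¬T ∨ ¬T
  →2  ¬T
  →3  F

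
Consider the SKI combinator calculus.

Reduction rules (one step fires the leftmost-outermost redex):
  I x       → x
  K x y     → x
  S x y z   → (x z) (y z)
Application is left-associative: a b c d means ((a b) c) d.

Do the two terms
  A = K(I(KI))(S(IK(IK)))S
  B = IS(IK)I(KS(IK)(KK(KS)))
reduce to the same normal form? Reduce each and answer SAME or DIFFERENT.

Term A:
  start: K(I(KI))(S(IK(IK)))S
  →1  I(KI)S
  →2  KIS
  →3  I

Term B:
  start: IS(IK)I(KS(IK)(KK(KS)))
  →1  S(IK)I(KS(IK)(KK(KS)))
  →2  IK(KS(IK)(KK(KS)))(I(KS(IK)(KK(KS))))
  →3  K(KS(IK)(KK(KS)))(I(KS(IK)(KK(KS))))
  →4  KS(IK)(KK(KS))
  →5  S(KK(KS))
  →6  SK

Answer: DIFFERENT — A ⇓ I, B ⇓ SK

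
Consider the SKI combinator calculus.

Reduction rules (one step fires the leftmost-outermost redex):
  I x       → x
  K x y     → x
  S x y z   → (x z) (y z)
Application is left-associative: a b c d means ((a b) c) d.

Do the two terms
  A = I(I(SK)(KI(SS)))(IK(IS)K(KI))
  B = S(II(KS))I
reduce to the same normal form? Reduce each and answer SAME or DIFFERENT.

Term A:
  start: I(I(SK)(KI(SS)))(IK(IS)K(KI))
  step 1: I(SK)(KI(SS))(IK(IS)K(KI))
  step 2: SK(KI(SS))(IK(IS)K(KI))
  step 3: K(IK(IS)K(KI))(KI(SS)(IK(IS)K(KI)))
  step 4: IK(IS)K(KI)
  step 5: K(IS)K(KI)
  step 6: IS(KI)
  step 7: S(KI)

Term B:
  start: S(II(KS))I
  step 1: S(I(KS))I
  step 2: S(KS)I

Answer: DIFFERENT — A ⇓ S(KI), B ⇓ S(KS)I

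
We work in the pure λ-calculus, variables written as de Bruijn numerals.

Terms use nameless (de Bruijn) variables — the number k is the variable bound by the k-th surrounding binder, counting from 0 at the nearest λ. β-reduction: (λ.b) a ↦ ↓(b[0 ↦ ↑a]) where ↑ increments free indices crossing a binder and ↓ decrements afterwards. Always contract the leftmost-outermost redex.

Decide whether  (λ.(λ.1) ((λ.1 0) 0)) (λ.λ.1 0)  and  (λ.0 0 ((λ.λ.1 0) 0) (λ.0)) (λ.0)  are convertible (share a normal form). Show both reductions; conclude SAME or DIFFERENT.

Answer: DIFFERENT — A ⇓ λ.λ.1 0, B ⇓ λ.0

Working:
Term A:
  start: (λ.(λ.1) ((λ.1 0) 0)) (λ.λ.1 0)
  →1  (λ.λ.λ.1 0) ((λ.(λ.λ.1 0) 0) (λ.λ.1 0))
  →2  λ.λ.1 0

Term B:
  start: (λ.0 0 ((λ.λ.1 0) 0) (λ.0)) (λ.0)
  →1  (λ.0) (λ.0) ((λ.λ.1 0) (λ.0)) (λ.0)
  →2  (λ.0) ((λ.λ.1 0) (λ.0)) (λ.0)
  →3  (λ.λ.1 0) (λ.0) (λ.0)
  →4  (λ.(λ.0) 0) (λ.0)
  →5  (λ.0) (λ.0)
  →6  λ.0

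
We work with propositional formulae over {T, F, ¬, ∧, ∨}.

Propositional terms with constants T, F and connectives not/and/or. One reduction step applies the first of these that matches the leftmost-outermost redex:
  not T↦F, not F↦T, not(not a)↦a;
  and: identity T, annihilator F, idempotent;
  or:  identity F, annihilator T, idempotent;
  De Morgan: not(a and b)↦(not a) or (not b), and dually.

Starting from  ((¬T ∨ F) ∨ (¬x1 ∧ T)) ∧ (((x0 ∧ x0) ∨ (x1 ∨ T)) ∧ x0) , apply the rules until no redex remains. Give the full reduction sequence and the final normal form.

Answer: normal form = ¬x1 ∧ x0  (in 8 steps)

Working:
  start: ((¬T ∨ F) ∨ (¬x1 ∧ T)) ∧ (((x0 ∧ x0) ∨ (x1 ∨ T)) ∧ x0)
  step 1: (¬T ∨ (¬x1 ∧ T)) ∧ (((x0 ∧ x0) ∨ (x1 ∨ T)) ∧ x0)
  step 2: (F ∨ (¬x1 ∧ T)) ∧ (((x0 ∧ x0) ∨ (x1 ∨ T)) ∧ x0)
  step 3: (¬x1 ∧ T) ∧ (((x0 ∧ x0) ∨ (x1 ∨ T)) ∧ x0)
  step 4: ¬x1 ∧ (((x0 ∧ x0) ∨ (x1 ∨ T)) ∧ x0)
  step 5: ¬x1 ∧ ((x0 ∨ (x1 ∨ T)) ∧ x0)
  step 6: ¬x1 ∧ ((x0 ∨ T) ∧ x0)
  step 7: ¬x1 ∧ (T ∧ x0)
  step 8: ¬x1 ∧ x0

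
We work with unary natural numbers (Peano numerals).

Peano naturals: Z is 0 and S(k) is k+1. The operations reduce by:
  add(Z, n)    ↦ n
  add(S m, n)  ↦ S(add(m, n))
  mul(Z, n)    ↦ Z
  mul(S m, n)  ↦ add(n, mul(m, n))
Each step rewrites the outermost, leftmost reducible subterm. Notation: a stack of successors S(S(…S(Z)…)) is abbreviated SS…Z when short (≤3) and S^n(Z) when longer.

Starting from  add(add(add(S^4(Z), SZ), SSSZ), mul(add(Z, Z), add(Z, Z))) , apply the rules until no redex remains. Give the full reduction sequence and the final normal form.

Answer: normal form = S^8(Z)  (in 22 steps)

Derivation:
  start: add(add(add(S^4(Z), SZ), SSSZ), mul(add(Z, Z), add(Z, Z)))
  [1] add(add(S(add(SSSZ, SZ)), SSSZ), mul(add(Z, Z), add(Z, Z)))
  [2] add(S(add(add(SSSZ, SZ), SSSZ)), mul(add(Z, Z), add(Z, Z)))
  [3] S(add(add(add(SSSZ, SZ), SSSZ), mul(add(Z, Z), add(Z, Z))))
  [4] S(add(add(S(add(SSZ, SZ)), SSSZ), mul(add(Z, Z), add(Z, Z))))
  [5] S(add(S(add(add(SSZ, SZ), SSSZ)), mul(add(Z, Z), add(Z, Z))))
  [6] S(S(add(add(add(SSZ, SZ), SSSZ), mul(add(Z, Z), add(Z, Z)))))
  [7] S(S(add(add(S(add(SZ, SZ)), SSSZ), mul(add(Z, Z), add(Z, Z)))))
  [8] S(S(add(S(add(add(SZ, SZ), SSSZ)), mul(add(Z, Z), add(Z, Z)))))
  [9] S(S(S(add(add(add(SZ, SZ), SSSZ), mul(add(Z, Z), add(Z, Z))))))
  [10] S(S(S(add(add(S(add(Z, SZ)), SSSZ), mul(add(Z, Z), add(Z, Z))))))
  [11] S(S(S(add(S(add(add(Z, SZ), SSSZ)), mul(add(Z, Z), add(Z, Z))))))
  [12] S(S(S(S(add(add(add(Z, SZ), SSSZ), mul(add(Z, Z), add(Z, Z)))))))
  [13] S(S(S(S(add(add(SZ, SSSZ), mul(add(Z, Z), add(Z, Z)))))))
  [14] S(S(S(S(add(S(add(Z, SSSZ)), mul(add(Z, Z), add(Z, Z)))))))
  [15] S(S(S(S(S(add(add(Z, SSSZ), mul(add(Z, Z), add(Z, Z))))))))
  [16] S(S(S(S(S(add(SSSZ, mul(add(Z, Z), add(Z, Z))))))))
  [17] S(S(S(S(S(S(add(SSZ, mul(add(Z, Z), add(Z, Z)))))))))
  [18] S(S(S(S(S(S(S(add(SZ, mul(add(Z, Z), add(Z, Z))))))))))
  [19] S(S(S(S(S(S(S(S(add(Z, mul(add(Z, Z), add(Z, Z)))))))))))
  [20] S(S(S(S(S(S(S(S(mul(add(Z, Z), add(Z, Z))))))))))
  [21] S(S(S(S(S(S(S(S(mul(Z, add(Z, Z))))))))))
  [22] S^8(Z)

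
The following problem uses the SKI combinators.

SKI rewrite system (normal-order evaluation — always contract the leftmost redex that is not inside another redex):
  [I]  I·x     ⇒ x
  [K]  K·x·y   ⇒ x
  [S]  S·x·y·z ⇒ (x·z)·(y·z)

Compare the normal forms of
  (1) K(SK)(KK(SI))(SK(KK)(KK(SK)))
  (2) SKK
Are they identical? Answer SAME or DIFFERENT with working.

Answer: SAME — A ⇓ SKK, B ⇓ SKK

Working:
Term A:
  start: K(SK)(KK(SI))(SK(KK)(KK(SK)))
  step 1: SK(SK(KK)(KK(SK)))
  step 2: SK(K(KK(SK))(KK(KK(SK))))
  step 3: SK(KK(SK))
  step 4: SKK

Term B:
  start: SKK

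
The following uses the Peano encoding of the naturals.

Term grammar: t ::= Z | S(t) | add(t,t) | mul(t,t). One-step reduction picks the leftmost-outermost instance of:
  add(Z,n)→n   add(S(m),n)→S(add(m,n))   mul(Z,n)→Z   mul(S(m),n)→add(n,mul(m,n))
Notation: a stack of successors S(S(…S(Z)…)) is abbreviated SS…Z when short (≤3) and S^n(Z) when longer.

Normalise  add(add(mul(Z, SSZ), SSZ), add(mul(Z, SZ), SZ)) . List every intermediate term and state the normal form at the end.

Answer: normal form = SSSZ  (in 7 steps)

Reduction:
  start: add(add(mul(Z, SSZ), SSZ), add(mul(Z, SZ), SZ))
  →1  add(add(Z, SSZ), add(mul(Z, SZ), SZ))
  →2  add(SSZ, add(mul(Z, SZ), SZ))
  →3  S(add(SZ, add(mul(Z, SZ), SZ)))
  →4  S(S(add(Z, add(mul(Z, SZ), SZ))))
  →5  S(S(add(mul(Z, SZ), SZ)))
  →6  S(S(add(Z, SZ)))
  →7  SSSZ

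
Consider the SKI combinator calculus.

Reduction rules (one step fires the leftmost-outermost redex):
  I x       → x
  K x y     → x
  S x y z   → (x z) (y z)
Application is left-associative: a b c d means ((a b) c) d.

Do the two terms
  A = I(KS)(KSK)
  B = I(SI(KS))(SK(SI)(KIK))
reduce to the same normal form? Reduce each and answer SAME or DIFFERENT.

Answer: SAME — A ⇓ S, B ⇓ S

Reduction:
Term A:
  start: I(KS)(KSK)
  →1  KS(KSK)
  →2  S

Term B:
  start: I(SI(KS))(SK(SI)(KIK))
  →1  SI(KS)(SK(SI)(KIK))
  →2  I(SK(SI)(KIK))(KS(SK(SI)(KIK)))
  →3  SK(SI)(KIK)(KS(SK(SI)(KIK)))
  →4  K(KIK)(SI(KIK))(KS(SK(SI)(KIK)))
  →5  KIK(KS(SK(SI)(KIK)))
  →6  I(KS(SK(SI)(KIK)))
  →7  KS(SK(SI)(KIK))
  →8  S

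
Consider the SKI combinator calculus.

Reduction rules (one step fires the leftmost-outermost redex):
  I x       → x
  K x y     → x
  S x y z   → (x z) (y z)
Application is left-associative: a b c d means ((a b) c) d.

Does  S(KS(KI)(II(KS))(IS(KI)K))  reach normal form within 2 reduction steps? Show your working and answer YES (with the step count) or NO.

Answer: NO — after 2 steps the term is S(S(I(KS))(IS(KI)K)), not yet normal

Reduction:
  start: S(KS(KI)(II(KS))(IS(KI)K))
  →1  S(S(II(KS))(IS(KI)K))
  →2  S(S(I(KS))(IS(KI)K))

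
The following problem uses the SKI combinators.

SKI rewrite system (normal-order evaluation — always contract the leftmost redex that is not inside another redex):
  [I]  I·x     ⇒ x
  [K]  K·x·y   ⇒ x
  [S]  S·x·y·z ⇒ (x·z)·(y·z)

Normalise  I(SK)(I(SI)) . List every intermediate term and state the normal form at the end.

  start: I(SK)(I(SI))
  →1  SK(I(SI))
  →2  SK(SI)

Answer: normal form = SK(SI)  (in 2 steps)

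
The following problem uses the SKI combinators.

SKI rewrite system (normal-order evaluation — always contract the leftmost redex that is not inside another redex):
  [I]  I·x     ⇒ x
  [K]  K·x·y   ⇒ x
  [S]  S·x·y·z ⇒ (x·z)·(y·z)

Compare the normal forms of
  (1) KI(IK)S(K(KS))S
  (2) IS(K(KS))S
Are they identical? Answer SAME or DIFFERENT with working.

Answer: SAME — A ⇓ S(K(KS))S, B ⇓ S(K(KS))S

Working:
Term A:
  start: KI(IK)S(K(KS))S
  →1  IS(K(KS))S
  →2  S(K(KS))S

Term B:
  start: IS(K(KS))S
  →1  S(K(KS))S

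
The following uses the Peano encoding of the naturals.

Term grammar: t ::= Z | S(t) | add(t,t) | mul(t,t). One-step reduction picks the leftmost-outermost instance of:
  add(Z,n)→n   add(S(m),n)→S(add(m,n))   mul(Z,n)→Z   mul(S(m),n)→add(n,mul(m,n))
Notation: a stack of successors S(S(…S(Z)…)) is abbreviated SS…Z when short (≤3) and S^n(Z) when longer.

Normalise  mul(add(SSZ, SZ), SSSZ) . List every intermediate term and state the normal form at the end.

  start: mul(add(SSZ, SZ), SSSZ)
  step 1: mul(S(add(SZ, SZ)), SSSZ)
  step 2: add(SSSZ, mul(add(SZ, SZ), SSSZ))
  step 3: S(add(SSZ, mul(add(SZ, SZ), SSSZ)))
  step 4: S(S(add(SZ, mul(add(SZ, SZ), SSSZ))))
  step 5: S(S(S(add(Z, mul(add(SZ, SZ), SSSZ)))))
  step 6: S(S(S(mul(add(SZ, SZ), SSSZ))))
  step 7: S(S(S(mul(S(add(Z, SZ)), SSSZ))))
  step 8: S(S(S(add(SSSZ, mul(add(Z, SZ), SSSZ)))))
  step 9: S(S(S(S(add(SSZ, mul(add(Z, SZ), SSSZ))))))
  step 10: S(S(S(S(S(add(SZ, mul(add(Z, SZ), SSSZ)))))))
  step 11: S(S(S(S(S(S(add(Z, mul(add(Z, SZ), SSSZ))))))))
  step 12: S(S(S(S(S(S(mul(add(Z, SZ), SSSZ)))))))
  step 13: S(S(S(S(S(S(mul(SZ, SSSZ)))))))
  step 14: S(S(S(S(S(S(add(SSSZ, mul(Z, SSSZ))))))))
  step 15: S(S(S(S(S(S(S(add(SSZ, mul(Z, SSSZ)))))))))
  step 16: S(S(S(S(S(S(S(S(add(SZ, mul(Z, SSSZ))))))))))
  step 17: S(S(S(S(S(S(S(S(S(add(Z, mul(Z, SSSZ)))))))))))
  step 18: S(S(S(S(S(S(S(S(S(mul(Z, SSSZ))))))))))
  step 19: S^9(Z)

Answer: normal form = S^9(Z)  (in 19 steps)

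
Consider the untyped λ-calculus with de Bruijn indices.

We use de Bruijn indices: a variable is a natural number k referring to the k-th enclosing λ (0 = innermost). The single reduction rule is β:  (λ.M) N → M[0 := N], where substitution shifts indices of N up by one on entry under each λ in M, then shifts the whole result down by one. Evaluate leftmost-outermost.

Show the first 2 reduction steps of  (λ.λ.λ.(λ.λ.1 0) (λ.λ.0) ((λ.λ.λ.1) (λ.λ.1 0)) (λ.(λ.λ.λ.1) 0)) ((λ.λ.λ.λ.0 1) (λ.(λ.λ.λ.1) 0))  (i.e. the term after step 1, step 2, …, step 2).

Answer: after 2 steps: λ.λ.(λ.(λ.λ.0) 0) ((λ.λ.λ.1) (λ.λ.1 0)) (λ.(λ.λ.λ.1) 0)

Reduction:
  start: (λ.λ.λ.(λ.λ.1 0) (λ.λ.0) ((λ.λ.λ.1) (λ.λ.1 0)) (λ.(λ.λ.λ.1) 0)) ((λ.λ.λ.λ.0 1) (λ.(λ.λ.λ.1) 0))
  [1] λ.λ.(λ.λ.1 0) (λ.λ.0) ((λ.λ.λ.1) (λ.λ.1 0)) (λ.(λ.λ.λ.1) 0)
  [2] λ.λ.(λ.(λ.λ.0) 0) ((λ.λ.λ.1) (λ.λ.1 0)) (λ.(λ.λ.λ.1) 0)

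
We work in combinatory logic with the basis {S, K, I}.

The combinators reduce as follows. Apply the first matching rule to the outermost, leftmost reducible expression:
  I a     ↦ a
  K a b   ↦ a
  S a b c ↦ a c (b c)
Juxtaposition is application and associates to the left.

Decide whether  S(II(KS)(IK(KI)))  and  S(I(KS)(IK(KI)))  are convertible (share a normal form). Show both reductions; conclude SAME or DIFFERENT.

Term A:
  start: S(II(KS)(IK(KI)))
  →1  S(I(KS)(IK(KI)))
  →2  S(KS(IK(KI)))
  →3  SS

Term B:
  start: S(I(KS)(IK(KI)))
  →1  S(KS(IK(KI)))
  →2  SS

Answer: SAME — A ⇓ SS, B ⇓ SS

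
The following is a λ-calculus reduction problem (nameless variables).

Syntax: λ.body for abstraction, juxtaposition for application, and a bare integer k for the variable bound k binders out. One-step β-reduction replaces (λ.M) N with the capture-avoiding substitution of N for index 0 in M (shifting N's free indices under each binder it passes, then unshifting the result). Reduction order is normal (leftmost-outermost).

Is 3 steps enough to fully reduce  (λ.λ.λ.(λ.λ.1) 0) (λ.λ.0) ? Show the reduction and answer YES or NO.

  start: (λ.λ.λ.(λ.λ.1) 0) (λ.λ.0)
  step 1: λ.λ.(λ.λ.1) 0
  step 2: λ.λ.λ.1

Answer: YES — reaches normal form λ.λ.λ.1 in 2 ≤ 3 steps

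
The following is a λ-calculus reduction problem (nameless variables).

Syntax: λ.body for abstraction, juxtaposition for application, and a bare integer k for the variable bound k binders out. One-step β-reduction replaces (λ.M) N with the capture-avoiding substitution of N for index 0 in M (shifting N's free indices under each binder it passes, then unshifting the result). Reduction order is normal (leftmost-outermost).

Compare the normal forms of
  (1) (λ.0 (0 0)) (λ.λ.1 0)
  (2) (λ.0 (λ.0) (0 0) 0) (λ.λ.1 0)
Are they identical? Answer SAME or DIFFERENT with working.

Term A:
  start: (λ.0 (0 0)) (λ.λ.1 0)
  [1] (λ.λ.1 0) ((λ.λ.1 0) (λ.λ.1 0))
  [2] λ.(λ.λ.1 0) (λ.λ.1 0) 0
  [3] λ.(λ.(λ.λ.1 0) 0) 0
  [4] λ.(λ.λ.1 0) 0
  [5] λ.λ.1 0

Term B:
  start: (λ.0 (λ.0) (0 0) 0) (λ.λ.1 0)
  [1] (λ.λ.1 0) (λ.0) ((λ.λ.1 0) (λ.λ.1 0)) (λ.λ.1 0)
  [2] (λ.(λ.0) 0) ((λ.λ.1 0) (λ.λ.1 0)) (λ.λ.1 0)
  [3] (λ.0) ((λ.λ.1 0) (λ.λ.1 0)) (λ.λ.1 0)
  [4] (λ.λ.1 0) (λ.λ.1 0) (λ.λ.1 0)
  [5] (λ.(λ.λ.1 0) 0) (λ.λ.1 0)
  [6] (λ.λ.1 0) (λ.λ.1 0)
  [7] λ.(λ.λ.1 0) 0
  [8] λ.λ.1 0

Answer: SAME — A ⇓ λ.λ.1 0, B ⇓ λ.λ.1 0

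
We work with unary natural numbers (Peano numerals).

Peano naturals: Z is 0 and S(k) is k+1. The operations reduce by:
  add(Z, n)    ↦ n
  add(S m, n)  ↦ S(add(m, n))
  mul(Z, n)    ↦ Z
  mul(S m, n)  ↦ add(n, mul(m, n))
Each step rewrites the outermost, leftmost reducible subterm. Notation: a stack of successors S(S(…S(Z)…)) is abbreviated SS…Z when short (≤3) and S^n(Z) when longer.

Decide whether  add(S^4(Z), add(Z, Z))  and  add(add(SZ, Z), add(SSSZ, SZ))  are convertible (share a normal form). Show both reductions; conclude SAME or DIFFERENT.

Term A:
  start: add(S^4(Z), add(Z, Z))
  step 1: S(add(SSSZ, add(Z, Z)))
  step 2: S(S(add(SSZ, add(Z, Z))))
  step 3: S(S(S(add(SZ, add(Z, Z)))))
  step 4: S(S(S(S(add(Z, add(Z, Z))))))
  step 5: S(S(S(S(add(Z, Z)))))
  step 6: S^4(Z)

Term B:
  start: add(add(SZ, Z), add(SSSZ, SZ))
  step 1: add(S(add(Z, Z)), add(SSSZ, SZ))
  step 2: S(add(add(Z, Z), add(SSSZ, SZ)))
  step 3: S(add(Z, add(SSSZ, SZ)))
  step 4: S(add(SSSZ, SZ))
  step 5: S(S(add(SSZ, SZ)))
  step 6: S(S(S(add(SZ, SZ))))
  step 7: S(S(S(S(add(Z, SZ)))))
  step 8: S^5(Z)

Answer: DIFFERENT — A ⇓ S^4(Z), B ⇓ S^5(Z)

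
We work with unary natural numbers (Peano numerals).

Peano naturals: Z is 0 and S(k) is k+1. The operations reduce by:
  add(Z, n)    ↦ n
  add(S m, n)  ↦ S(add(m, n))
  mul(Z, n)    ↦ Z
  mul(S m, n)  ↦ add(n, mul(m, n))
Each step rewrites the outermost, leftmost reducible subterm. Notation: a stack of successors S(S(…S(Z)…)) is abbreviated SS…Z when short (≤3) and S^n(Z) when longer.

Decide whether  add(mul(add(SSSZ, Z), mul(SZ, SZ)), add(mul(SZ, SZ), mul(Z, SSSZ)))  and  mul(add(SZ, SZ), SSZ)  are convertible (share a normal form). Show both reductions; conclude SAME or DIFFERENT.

Answer: SAME — A ⇓ S^4(Z), B ⇓ S^4(Z)

Working:
Term A:
  start: add(mul(add(SSSZ, Z), mul(SZ, SZ)), add(mul(SZ, SZ), mul(Z, SSSZ)))
  step 1: add(mul(S(add(SSZ, Z)), mul(SZ, SZ)), add(mul(SZ, SZ), mul(Z, SSSZ)))
  step 2: add(add(mul(SZ, SZ), mul(add(SSZ, Z), mul(SZ, SZ))), add(mul(SZ, SZ), mul(Z, SSSZ)))
  step 3: add(add(add(SZ, mul(Z, SZ)), mul(add(SSZ, Z), mul(SZ, SZ))), add(mul(SZ, SZ), mul(Z, SSSZ)))
  step 4: add(add(S(add(Z, mul(Z, SZ))), mul(add(SSZ, Z), mul(SZ, SZ))), add(mul(SZ, SZ), mul(Z, SSSZ)))
  step 5: add(S(add(add(Z, mul(Z, SZ)), mul(add(SSZ, Z), mul(SZ, SZ)))), add(mul(SZ, SZ), mul(Z, SSSZ)))
  step 6: S(add(add(add(Z, mul(Z, SZ)), mul(add(SSZ, Z), mul(SZ, SZ))), add(mul(SZ, SZ), mul(Z, SSSZ))))
  step 7: S(add(add(mul(Z, SZ), mul(add(SSZ, Z), mul(SZ, SZ))), add(mul(SZ, SZ), mul(Z, SSSZ))))
  step 8: S(add(add(Z, mul(add(SSZ, Z), mul(SZ, SZ))), add(mul(SZ, SZ), mul(Z, SSSZ))))
  step 9: S(add(mul(add(SSZ, Z), mul(SZ, SZ)), add(mul(SZ, SZ), mul(Z, SSSZ))))
  step 10: S(add(mul(S(add(SZ, Z)), mul(SZ, SZ)), add(mul(SZ, SZ), mul(Z, SSSZ))))
  step 11: S(add(add(mul(SZ, SZ), mul(add(SZ, Z), mul(SZ, SZ))), add(mul(SZ, SZ), mul(Z, SSSZ))))
  step 12: S(add(add(add(SZ, mul(Z, SZ)), mul(add(SZ, Z), mul(SZ, SZ))), add(mul(SZ, SZ), mul(Z, SSSZ))))
  step 13: S(add(add(S(add(Z, mul(Z, SZ))), mul(add(SZ, Z), mul(SZ, SZ))), add(mul(SZ, SZ), mul(Z, SSSZ))))
  step 14: S(add(S(add(add(Z, mul(Z, SZ)), mul(add(SZ, Z), mul(SZ, SZ)))), add(mul(SZ, SZ), mul(Z, SSSZ))))
  step 15: S(S(add(add(add(Z, mul(Z, SZ)), mul(add(SZ, Z), mul(SZ, SZ))), add(mul(SZ, SZ), mul(Z, SSSZ)))))
  step 16: S(S(add(add(mul(Z, SZ), mul(add(SZ, Z), mul(SZ, SZ))), add(mul(SZ, SZ), mul(Z, SSSZ)))))
  step 17: S(S(add(add(Z, mul(add(SZ, Z), mul(SZ, SZ))), add(mul(SZ, SZ), mul(Z, SSSZ)))))
  step 18: S(S(add(mul(add(SZ, Z), mul(SZ, SZ)), add(mul(SZ, SZ), mul(Z, SSSZ)))))
  step 19: S(S(add(mul(S(add(Z, Z)), mul(SZ, SZ)), add(mul(SZ, SZ), mul(Z, SSSZ)))))
  step 20: S(S(add(add(mul(SZ, SZ), mul(add(Z, Z), mul(SZ, SZ))), add(mul(SZ, SZ), mul(Z, SSSZ)))))
  step 21: S(S(add(add(add(SZ, mul(Z, SZ)), mul(add(Z, Z), mul(SZ, SZ))), add(mul(SZ, SZ), mul(Z, SSSZ)))))
  step 22: S(S(add(add(S(add(Z, mul(Z, SZ))), mul(add(Z, Z), mul(SZ, SZ))), add(mul(SZ, SZ), mul(Z, SSSZ)))))
  step 23: S(S(add(S(add(add(Z, mul(Z, SZ)), mul(add(Z, Z), mul(SZ, SZ)))), add(mul(SZ, SZ), mul(Z, SSSZ)))))
  step 24: S(S(S(add(add(add(Z, mul(Z, SZ)), mul(add(Z, Z), mul(SZ, SZ))), add(mul(SZ, SZ), mul(Z, SSSZ))))))
  step 25: S(S(S(add(add(mul(Z, SZ), mul(add(Z, Z), mul(SZ, SZ))), add(mul(SZ, SZ), mul(Z, SSSZ))))))
  step 26: S(S(S(add(add(Z, mul(add(Z, Z), mul(SZ, SZ))), add(mul(SZ, SZ), mul(Z, SSSZ))))))
  step 27: S(S(S(add(mul(add(Z, Z), mul(SZ, SZ)), add(mul(SZ, SZ), mul(Z, SSSZ))))))
  step 28: S(S(S(add(mul(Z, mul(SZ, SZ)), add(mul(SZ, SZ), mul(Z, SSSZ))))))
  step 29: S(S(S(add(Z, add(mul(SZ, SZ), mul(Z, SSSZ))))))
  step 30: S(S(S(add(mul(SZ, SZ), mul(Z, SSSZ)))))
  step 31: S(S(S(add(add(SZ, mul(Z, SZ)), mul(Z, SSSZ)))))
  step 32: S(S(S(add(S(add(Z, mul(Z, SZ))), mul(Z, SSSZ)))))
  step 33: S(S(S(S(add(add(Z, mul(Z, SZ)), mul(Z, SSSZ))))))
  step 34: S(S(S(S(add(mul(Z, SZ), mul(Z, SSSZ))))))
  step 35: S(S(S(S(add(Z, mul(Z, SSSZ))))))
  step 36: S(S(S(S(mul(Z, SSSZ)))))
  step 37: S^4(Z)

Term B:
  start: mul(add(SZ, SZ), SSZ)
  step 1: mul(S(add(Z, SZ)), SSZ)
  step 2: add(SSZ, mul(add(Z, SZ), SSZ))
  step 3: S(add(SZ, mul(add(Z, SZ), SSZ)))
  step 4: S(S(add(Z, mul(add(Z, SZ), SSZ))))
  step 5: S(S(mul(add(Z, SZ), SSZ)))
  step 6: S(S(mul(SZ, SSZ)))
  step 7: S(S(add(SSZ, mul(Z, SSZ))))
  step 8: S(S(S(add(SZ, mul(Z, SSZ)))))
  step 9: S(S(S(S(add(Z, mul(Z, SSZ))))))
  step 10: S(S(S(S(mul(Z, SSZ)))))
  step 11: S^4(Z)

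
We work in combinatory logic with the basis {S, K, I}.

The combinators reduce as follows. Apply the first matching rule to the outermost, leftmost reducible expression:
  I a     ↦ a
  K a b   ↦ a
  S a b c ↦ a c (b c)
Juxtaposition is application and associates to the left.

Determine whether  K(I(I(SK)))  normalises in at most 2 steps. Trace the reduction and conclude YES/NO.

  start: K(I(I(SK)))
  step 1: K(I(SK))
  step 2: K(SK)

Answer: YES — reaches normal form K(SK) in 2 ≤ 2 steps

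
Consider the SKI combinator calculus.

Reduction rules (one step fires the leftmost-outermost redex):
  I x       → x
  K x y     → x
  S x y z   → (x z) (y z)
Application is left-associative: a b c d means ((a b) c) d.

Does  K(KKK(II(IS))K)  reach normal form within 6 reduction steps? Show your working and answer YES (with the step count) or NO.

Answer: YES — reaches normal form KS in 5 ≤ 6 steps

Working:
  start: K(KKK(II(IS))K)
  step 1: K(K(II(IS))K)
  step 2: K(II(IS))
  step 3: K(I(IS))
  step 4: K(IS)
  step 5: KS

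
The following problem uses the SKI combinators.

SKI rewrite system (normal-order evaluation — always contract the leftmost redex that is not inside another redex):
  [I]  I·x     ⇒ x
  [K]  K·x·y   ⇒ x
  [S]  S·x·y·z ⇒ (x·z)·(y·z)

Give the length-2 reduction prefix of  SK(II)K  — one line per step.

  start: SK(II)K
  step 1: KK(IIK)
  step 2: K

Answer: after 2 steps: K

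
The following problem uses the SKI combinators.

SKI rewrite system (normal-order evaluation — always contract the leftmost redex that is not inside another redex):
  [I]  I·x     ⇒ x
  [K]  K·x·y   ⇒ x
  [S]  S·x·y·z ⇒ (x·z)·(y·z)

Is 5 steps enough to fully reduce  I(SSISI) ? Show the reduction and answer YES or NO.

  start: I(SSISI)
  →1  SSISI
  →2  SS(IS)I
  →3  SI(ISI)
  →4  SI(SI)

Answer: YES — reaches normal form SI(SI) in 4 ≤ 5 steps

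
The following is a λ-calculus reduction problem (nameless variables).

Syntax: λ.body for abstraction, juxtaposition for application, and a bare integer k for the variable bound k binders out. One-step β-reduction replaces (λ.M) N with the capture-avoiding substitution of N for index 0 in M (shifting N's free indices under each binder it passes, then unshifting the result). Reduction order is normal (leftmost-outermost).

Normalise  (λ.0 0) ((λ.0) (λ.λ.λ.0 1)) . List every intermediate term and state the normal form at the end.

Answer: normal form = λ.λ.0 1  (in 3 steps)

Derivation:
  start: (λ.0 0) ((λ.0) (λ.λ.λ.0 1))
  →1  (λ.0) (λ.λ.λ.0 1) ((λ.0) (λ.λ.λ.0 1))
  →2  (λ.λ.λ.0 1) ((λ.0) (λ.λ.λ.0 1))
  →3  λ.λ.0 1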